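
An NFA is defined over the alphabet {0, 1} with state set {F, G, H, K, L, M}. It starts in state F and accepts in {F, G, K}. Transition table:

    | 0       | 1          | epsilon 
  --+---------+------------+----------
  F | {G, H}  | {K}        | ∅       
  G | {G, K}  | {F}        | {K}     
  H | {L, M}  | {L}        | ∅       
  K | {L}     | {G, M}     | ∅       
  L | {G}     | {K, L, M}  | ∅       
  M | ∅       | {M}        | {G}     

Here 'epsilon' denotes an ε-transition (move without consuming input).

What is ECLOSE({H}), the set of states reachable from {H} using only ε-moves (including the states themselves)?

Begin with {H}.
No ε-moves leave this set, so the closure equals the set itself.

{H}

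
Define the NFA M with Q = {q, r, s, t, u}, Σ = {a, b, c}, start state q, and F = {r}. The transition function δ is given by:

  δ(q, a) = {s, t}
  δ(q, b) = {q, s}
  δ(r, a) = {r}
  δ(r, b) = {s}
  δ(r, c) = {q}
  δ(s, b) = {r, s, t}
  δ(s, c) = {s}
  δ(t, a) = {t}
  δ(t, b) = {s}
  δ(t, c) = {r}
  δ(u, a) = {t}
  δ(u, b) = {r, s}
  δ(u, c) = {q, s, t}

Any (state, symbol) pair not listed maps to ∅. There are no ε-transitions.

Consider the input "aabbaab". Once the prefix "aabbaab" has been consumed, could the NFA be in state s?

Yes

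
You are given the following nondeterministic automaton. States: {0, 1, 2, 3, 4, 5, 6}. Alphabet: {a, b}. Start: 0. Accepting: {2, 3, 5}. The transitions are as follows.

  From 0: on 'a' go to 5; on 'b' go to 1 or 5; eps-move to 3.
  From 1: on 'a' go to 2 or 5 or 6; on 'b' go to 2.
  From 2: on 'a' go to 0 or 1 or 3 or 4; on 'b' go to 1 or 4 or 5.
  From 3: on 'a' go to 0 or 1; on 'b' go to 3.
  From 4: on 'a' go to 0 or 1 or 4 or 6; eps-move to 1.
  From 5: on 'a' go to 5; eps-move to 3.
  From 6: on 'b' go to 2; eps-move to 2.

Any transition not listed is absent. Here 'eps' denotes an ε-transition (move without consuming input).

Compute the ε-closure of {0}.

Begin with {0}.
ε-move 0 → 3; add 3.

{0, 3}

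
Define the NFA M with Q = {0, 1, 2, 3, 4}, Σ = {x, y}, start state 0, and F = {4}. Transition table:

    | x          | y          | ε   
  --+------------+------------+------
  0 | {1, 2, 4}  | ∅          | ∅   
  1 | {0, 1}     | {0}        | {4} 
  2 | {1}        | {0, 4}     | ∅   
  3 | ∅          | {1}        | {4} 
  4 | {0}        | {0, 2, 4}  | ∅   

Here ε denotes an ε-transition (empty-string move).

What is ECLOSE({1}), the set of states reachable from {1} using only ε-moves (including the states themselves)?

{1, 4}

Begin with {1}.
ε-move 1 → 4; add 4.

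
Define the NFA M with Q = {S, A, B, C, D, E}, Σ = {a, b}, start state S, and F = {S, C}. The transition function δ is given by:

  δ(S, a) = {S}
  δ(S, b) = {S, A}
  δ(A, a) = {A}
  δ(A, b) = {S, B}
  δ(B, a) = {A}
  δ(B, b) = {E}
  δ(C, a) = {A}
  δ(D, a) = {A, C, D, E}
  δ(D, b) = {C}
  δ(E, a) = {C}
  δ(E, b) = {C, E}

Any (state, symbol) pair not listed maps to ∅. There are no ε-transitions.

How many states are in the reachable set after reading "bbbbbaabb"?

4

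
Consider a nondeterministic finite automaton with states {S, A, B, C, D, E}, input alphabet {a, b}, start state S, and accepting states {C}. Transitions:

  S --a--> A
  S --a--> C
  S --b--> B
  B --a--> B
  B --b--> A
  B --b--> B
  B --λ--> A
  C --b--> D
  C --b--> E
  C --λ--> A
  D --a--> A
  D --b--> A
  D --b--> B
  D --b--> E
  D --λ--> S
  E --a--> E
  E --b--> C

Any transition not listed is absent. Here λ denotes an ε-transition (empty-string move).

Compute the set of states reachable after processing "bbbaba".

{A, B}

Start in {S}.
Read 'b': S→{B}; union {B}; ε-closure = {A, B}.
Read 'b': A→∅, B→{A, B}; now {A, B}.
Read 'b': A→∅, B→{A, B}; now {A, B}.
Read 'a': A→∅, B→{B}; union {B}; ε-closure = {A, B}.
Read 'b': A→∅, B→{A, B}; now {A, B}.
Read 'a': A→∅, B→{B}; union {B}; ε-closure = {A, B}.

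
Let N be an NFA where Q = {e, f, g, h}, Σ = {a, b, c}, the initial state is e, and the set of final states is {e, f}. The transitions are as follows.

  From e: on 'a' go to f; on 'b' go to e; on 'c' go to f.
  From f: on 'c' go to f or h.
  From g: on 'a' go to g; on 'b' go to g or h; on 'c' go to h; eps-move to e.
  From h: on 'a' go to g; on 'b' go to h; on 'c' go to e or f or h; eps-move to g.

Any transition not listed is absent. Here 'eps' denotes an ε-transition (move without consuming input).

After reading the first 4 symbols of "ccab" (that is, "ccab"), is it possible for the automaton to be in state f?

Start in {e}.
Read 'c': {e} → {f}.
Read 'c': {f} → {e, f, g, h}.
Read 'a': {e, f, g, h} → {e, f, g}.
Read 'b': {e, f, g} → {e, g, h}.
State f is not in {e, g, h}.

No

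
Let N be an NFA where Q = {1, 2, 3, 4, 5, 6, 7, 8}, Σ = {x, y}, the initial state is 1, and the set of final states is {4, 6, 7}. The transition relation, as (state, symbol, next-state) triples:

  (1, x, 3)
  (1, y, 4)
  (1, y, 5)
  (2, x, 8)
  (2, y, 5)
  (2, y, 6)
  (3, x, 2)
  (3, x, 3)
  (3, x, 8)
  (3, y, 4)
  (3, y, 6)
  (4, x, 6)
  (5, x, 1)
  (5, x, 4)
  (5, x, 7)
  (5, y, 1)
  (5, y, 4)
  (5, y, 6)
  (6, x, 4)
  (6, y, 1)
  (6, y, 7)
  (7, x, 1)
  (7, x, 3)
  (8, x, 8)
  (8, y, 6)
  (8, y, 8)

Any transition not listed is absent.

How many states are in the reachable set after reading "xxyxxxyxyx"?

Start in {1}.
Read 'x': {1} → {3}.
Read 'x': {3} → {2, 3, 8}.
Read 'y': {2, 3, 8} → {4, 5, 6, 8}.
Read 'x': {4, 5, 6, 8} → {1, 4, 6, 7, 8}.
Read 'x': {1, 4, 6, 7, 8} → {1, 3, 4, 6, 8}.
Read 'x': {1, 3, 4, 6, 8} → {2, 3, 4, 6, 8}.
Read 'y': {2, 3, 4, 6, 8} → {1, 4, 5, 6, 7, 8}.
Read 'x': {1, 4, 5, 6, 7, 8} → {1, 3, 4, 6, 7, 8}.
Read 'y': {1, 3, 4, 6, 7, 8} → {1, 4, 5, 6, 7, 8}.
Read 'x': {1, 4, 5, 6, 7, 8} → {1, 3, 4, 6, 7, 8}.
That set has 6 states.

6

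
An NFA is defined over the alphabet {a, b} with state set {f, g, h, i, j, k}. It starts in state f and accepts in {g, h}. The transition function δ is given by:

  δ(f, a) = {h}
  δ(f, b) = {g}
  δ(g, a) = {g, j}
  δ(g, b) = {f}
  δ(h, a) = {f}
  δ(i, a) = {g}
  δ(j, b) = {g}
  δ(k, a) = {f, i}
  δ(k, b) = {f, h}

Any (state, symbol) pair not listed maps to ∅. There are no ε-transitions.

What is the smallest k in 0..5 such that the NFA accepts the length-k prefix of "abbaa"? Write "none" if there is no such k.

1

Start in {f}.
Read 'a': {f} → {h}.
None of the earlier sets intersect F, but {h} does.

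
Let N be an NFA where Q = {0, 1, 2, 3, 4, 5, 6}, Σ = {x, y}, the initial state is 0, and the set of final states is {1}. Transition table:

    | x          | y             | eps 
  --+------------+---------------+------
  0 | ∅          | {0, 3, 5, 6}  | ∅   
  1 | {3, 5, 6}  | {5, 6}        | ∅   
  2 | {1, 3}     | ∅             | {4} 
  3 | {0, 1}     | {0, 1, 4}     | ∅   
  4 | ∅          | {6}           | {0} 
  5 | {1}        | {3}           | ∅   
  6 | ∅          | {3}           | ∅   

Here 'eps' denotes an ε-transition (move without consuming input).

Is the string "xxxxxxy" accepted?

Start in {0}.
Read 'x': 0→∅; now ∅.
The set is empty and remains empty for the remaining 6 symbols.
The final set ∅ contains no accepting state.

No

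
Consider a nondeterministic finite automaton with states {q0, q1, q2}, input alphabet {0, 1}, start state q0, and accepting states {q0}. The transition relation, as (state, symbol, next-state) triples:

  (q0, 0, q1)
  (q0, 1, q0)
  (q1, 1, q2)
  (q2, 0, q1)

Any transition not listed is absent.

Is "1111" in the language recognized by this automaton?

Yes

Start in {q0}.
Read '1': {q0} → {q0}.
Read '1': {q0} → {q0}.
Read '1': {q0} → {q0}.
Read '1': {q0} → {q0}.
The final set {q0} contains the accepting state q0.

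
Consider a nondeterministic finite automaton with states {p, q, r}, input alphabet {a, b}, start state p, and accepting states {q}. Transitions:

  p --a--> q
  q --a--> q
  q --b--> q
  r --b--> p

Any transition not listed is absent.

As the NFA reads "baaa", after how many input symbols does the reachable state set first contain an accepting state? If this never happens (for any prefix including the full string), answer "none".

Start in {p}.
Read 'b': p→∅; now ∅.
The set is empty and remains empty for the remaining 3 symbols.
No reachable set along the way intersects F.

none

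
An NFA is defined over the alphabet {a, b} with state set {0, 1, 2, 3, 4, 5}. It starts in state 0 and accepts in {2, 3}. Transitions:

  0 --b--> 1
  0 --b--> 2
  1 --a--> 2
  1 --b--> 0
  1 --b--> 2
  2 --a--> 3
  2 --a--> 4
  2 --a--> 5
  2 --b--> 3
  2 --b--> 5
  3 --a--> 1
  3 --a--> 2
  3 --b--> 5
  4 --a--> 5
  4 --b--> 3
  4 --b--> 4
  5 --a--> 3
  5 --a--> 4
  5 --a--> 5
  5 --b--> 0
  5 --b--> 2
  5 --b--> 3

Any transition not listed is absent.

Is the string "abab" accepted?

No

Start in {0}.
Read 'a': 0→∅; now ∅.
The set is empty and remains empty for the remaining 3 symbols.
The final set ∅ contains no accepting state.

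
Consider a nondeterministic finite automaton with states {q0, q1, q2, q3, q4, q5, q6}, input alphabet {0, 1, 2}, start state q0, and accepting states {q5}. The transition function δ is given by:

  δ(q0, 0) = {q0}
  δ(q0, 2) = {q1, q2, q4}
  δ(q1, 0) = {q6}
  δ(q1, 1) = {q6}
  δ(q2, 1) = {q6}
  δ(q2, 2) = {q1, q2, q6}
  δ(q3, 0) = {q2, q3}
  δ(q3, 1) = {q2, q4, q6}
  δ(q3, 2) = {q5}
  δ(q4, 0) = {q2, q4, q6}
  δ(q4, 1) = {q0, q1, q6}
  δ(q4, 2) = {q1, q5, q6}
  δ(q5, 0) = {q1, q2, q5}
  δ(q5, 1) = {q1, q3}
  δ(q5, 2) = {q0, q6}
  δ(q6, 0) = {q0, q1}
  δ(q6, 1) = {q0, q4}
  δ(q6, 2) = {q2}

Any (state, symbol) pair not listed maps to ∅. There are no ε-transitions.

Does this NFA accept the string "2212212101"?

Start in {q0}.
Read '2': q0→{q1, q2, q4}; now {q1, q2, q4}.
Read '2': q1→∅, q2→{q1, q2, q6}, q4→{q1, q5, q6}; now {q1, q2, q5, q6}.
Read '1': q1→{q6}, q2→{q6}, q5→{q1, q3}, q6→{q0, q4}; now {q0, q1, q3, q4, q6}.
Read '2': q0→{q1, q2, q4}, q1→∅, q3→{q5}, q4→{q1, q5, q6}, q6→{q2}; now {q1, q2, q4, q5, q6}.
Read '2': q1→∅, q2→{q1, q2, q6}, q4→{q1, q5, q6}, q5→{q0, q6}, q6→{q2}; now {q0, q1, q2, q5, q6}.
Read '1': q0→∅, q1→{q6}, q2→{q6}, q5→{q1, q3}, q6→{q0, q4}; now {q0, q1, q3, q4, q6}.
Read '2': q0→{q1, q2, q4}, q1→∅, q3→{q5}, q4→{q1, q5, q6}, q6→{q2}; now {q1, q2, q4, q5, q6}.
Read '1': q1→{q6}, q2→{q6}, q4→{q0, q1, q6}, q5→{q1, q3}, q6→{q0, q4}; now {q0, q1, q3, q4, q6}.
Read '0': q0→{q0}, q1→{q6}, q3→{q2, q3}, q4→{q2, q4, q6}, q6→{q0, q1}; now {q0, q1, q2, q3, q4, q6}.
Read '1': q0→∅, q1→{q6}, q2→{q6}, q3→{q2, q4, q6}, q4→{q0, q1, q6}, q6→{q0, q4}; now {q0, q1, q2, q4, q6}.
The final set {q0, q1, q2, q4, q6} contains no accepting state.

No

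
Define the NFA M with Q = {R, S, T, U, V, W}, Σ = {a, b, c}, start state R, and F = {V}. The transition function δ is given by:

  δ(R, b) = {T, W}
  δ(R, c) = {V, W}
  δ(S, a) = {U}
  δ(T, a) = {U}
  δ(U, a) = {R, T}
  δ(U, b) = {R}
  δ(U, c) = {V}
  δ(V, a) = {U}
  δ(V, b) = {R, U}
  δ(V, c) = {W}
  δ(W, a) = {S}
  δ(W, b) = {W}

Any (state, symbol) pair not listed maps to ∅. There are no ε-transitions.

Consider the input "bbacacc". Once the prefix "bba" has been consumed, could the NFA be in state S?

Start in {R}.
Read 'b': {R} → {T, W}.
Read 'b': {T, W} → {W}.
Read 'a': {W} → {S}.
State S is in {S}.

Yes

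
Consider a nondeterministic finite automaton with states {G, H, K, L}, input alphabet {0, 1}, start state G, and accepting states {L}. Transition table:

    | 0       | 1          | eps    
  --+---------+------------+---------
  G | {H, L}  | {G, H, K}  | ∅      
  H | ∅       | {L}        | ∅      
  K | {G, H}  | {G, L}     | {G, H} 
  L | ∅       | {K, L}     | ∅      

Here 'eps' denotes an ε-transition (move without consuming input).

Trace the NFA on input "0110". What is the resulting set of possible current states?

Start in {G}.
Read '0': {G} → {H, L}.
Read '1': {H, L} → {G, H, K, L}.
Read '1': {G, H, K, L} → {G, H, K, L}.
Read '0': {G, H, K, L} → {G, H, L}.

{G, H, L}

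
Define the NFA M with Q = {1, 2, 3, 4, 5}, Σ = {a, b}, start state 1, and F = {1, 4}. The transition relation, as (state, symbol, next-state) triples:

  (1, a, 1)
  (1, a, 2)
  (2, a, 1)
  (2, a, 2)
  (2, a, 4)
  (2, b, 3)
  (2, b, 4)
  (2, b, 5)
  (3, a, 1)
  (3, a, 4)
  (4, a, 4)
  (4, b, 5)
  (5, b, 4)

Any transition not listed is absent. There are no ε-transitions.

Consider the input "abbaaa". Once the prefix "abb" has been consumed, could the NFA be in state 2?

No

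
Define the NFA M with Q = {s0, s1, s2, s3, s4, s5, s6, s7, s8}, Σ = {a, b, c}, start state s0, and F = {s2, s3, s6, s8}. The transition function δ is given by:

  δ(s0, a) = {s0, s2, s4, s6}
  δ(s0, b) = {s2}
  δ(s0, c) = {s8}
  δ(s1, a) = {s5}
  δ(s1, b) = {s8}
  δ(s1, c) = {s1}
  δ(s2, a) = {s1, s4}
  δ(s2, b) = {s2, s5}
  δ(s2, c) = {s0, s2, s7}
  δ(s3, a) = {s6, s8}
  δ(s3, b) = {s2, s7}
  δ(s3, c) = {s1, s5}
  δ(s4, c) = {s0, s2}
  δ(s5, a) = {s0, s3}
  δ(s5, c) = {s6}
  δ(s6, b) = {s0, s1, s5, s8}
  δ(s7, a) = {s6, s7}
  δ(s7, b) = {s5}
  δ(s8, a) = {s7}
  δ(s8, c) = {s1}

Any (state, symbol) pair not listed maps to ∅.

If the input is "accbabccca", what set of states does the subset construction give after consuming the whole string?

{s0, s1, s2, s4, s5, s6, s7}

Start in {s0}.
Read 'a': s0→{s0, s2, s4, s6}; now {s0, s2, s4, s6}.
Read 'c': s0→{s8}, s2→{s0, s2, s7}, s4→{s0, s2}, s6→∅; now {s0, s2, s7, s8}.
Read 'c': s0→{s8}, s2→{s0, s2, s7}, s7→∅, s8→{s1}; now {s0, s1, s2, s7, s8}.
Read 'b': s0→{s2}, s1→{s8}, s2→{s2, s5}, s7→{s5}, s8→∅; now {s2, s5, s8}.
Read 'a': s2→{s1, s4}, s5→{s0, s3}, s8→{s7}; now {s0, s1, s3, s4, s7}.
Read 'b': s0→{s2}, s1→{s8}, s3→{s2, s7}, s4→∅, s7→{s5}; now {s2, s5, s7, s8}.
Read 'c': s2→{s0, s2, s7}, s5→{s6}, s7→∅, s8→{s1}; now {s0, s1, s2, s6, s7}.
Read 'c': s0→{s8}, s1→{s1}, s2→{s0, s2, s7}, s6→∅, s7→∅; now {s0, s1, s2, s7, s8}.
Read 'c': s0→{s8}, s1→{s1}, s2→{s0, s2, s7}, s7→∅, s8→{s1}; now {s0, s1, s2, s7, s8}.
Read 'a': s0→{s0, s2, s4, s6}, s1→{s5}, s2→{s1, s4}, s7→{s6, s7}, s8→{s7}; now {s0, s1, s2, s4, s5, s6, s7}.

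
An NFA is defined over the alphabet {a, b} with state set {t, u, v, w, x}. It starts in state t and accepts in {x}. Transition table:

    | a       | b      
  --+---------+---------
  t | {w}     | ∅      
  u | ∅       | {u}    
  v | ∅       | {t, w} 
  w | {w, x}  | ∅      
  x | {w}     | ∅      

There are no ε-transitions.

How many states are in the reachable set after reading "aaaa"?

2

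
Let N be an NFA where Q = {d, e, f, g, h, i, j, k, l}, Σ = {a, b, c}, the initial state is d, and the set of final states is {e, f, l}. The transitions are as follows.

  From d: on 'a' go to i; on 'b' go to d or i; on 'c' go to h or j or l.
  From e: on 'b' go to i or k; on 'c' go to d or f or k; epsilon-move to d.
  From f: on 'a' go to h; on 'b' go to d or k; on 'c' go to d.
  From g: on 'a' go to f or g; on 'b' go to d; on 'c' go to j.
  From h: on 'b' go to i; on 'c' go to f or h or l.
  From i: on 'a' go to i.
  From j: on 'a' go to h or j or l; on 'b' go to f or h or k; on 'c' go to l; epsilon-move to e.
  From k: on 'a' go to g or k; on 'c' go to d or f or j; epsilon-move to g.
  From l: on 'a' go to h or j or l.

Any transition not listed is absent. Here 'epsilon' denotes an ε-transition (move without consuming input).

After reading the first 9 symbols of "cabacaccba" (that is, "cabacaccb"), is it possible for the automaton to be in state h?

Yes

Start in {d}.
Read 'c': {d} → {d, e, h, j, l}.
Read 'a': {d, e, h, j, l} → {d, e, h, i, j, l}.
Read 'b': {d, e, h, i, j, l} → {d, f, g, h, i, k}.
Read 'a': {d, f, g, h, i, k} → {f, g, h, i, k}.
Read 'c': {f, g, h, i, k} → {d, e, f, h, j, l}.
Read 'a': {d, e, f, h, j, l} → {d, e, h, i, j, l}.
Read 'c': {d, e, h, i, j, l} → {d, e, f, g, h, j, k, l}.
Read 'c': {d, e, f, g, h, j, k, l} → {d, e, f, g, h, j, k, l}.
Read 'b': {d, e, f, g, h, j, k, l} → {d, f, g, h, i, k}.
State h is in {d, f, g, h, i, k}.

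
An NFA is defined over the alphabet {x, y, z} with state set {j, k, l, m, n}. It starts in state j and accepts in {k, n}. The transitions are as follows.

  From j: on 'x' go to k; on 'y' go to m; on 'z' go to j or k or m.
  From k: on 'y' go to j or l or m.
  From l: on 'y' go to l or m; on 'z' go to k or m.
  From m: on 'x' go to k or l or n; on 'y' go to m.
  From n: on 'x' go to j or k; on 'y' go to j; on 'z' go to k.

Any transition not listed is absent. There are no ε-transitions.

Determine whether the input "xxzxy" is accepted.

Start in {j}.
Read 'x': {j} → {k}.
Read 'x': {k} → ∅.
The set is empty and remains empty for the remaining 3 symbols.
The final set ∅ contains no accepting state.

No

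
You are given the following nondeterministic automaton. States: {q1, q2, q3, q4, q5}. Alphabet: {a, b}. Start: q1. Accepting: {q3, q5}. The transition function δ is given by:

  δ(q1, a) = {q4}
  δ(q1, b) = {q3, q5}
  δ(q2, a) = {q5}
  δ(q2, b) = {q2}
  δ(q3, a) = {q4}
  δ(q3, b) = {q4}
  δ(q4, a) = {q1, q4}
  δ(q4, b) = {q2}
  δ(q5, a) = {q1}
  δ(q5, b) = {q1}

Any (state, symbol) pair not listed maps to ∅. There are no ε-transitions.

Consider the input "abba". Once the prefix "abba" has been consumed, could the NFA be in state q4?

No

Start in {q1}.
Read 'a': {q1} → {q4}.
Read 'b': {q4} → {q2}.
Read 'b': {q2} → {q2}.
Read 'a': {q2} → {q5}.
State q4 is not in {q5}.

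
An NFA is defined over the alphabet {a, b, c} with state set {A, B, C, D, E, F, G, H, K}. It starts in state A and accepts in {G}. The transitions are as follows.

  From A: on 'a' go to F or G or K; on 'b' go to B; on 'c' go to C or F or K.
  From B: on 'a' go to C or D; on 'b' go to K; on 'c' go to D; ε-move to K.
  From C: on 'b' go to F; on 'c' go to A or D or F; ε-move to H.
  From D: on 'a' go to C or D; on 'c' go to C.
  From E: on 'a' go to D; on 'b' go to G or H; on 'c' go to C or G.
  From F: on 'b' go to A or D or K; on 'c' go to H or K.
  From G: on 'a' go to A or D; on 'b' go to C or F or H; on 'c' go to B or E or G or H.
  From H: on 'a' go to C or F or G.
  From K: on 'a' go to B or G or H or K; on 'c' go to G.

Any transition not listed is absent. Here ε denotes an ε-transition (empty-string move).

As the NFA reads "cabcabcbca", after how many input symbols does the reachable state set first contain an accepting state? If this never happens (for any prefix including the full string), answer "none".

2

Start in {A}.
Read 'c': A→{C, F, K}; union {C, F, K}; ε-closure = {C, F, H, K}.
Read 'a': C→∅, F→∅, H→{C, F, G}, K→{B, G, H, K}; now {B, C, F, G, H, K}.
None of the earlier sets intersect F, but {B, C, F, G, H, K} does.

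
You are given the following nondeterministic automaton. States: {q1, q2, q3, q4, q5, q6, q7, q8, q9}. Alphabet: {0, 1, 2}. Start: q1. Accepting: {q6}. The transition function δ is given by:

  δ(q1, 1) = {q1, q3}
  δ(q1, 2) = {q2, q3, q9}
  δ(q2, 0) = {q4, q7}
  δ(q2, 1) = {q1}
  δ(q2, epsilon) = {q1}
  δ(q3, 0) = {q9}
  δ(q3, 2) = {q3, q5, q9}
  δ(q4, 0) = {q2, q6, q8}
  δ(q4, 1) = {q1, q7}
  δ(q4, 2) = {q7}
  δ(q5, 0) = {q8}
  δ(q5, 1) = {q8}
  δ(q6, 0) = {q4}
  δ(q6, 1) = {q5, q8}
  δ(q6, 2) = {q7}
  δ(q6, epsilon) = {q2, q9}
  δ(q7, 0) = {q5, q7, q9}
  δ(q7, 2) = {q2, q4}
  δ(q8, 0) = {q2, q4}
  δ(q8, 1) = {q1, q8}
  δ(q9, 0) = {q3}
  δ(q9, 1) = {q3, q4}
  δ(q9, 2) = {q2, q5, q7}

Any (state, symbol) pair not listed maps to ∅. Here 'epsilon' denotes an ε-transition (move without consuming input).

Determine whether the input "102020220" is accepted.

Yes

Start in {q1}.
Read '1': {q1} → {q1, q3}.
Read '0': {q1, q3} → {q9}.
Read '2': {q9} → {q1, q2, q5, q7}.
Read '0': {q1, q2, q5, q7} → {q4, q5, q7, q8, q9}.
Read '2': {q4, q5, q7, q8, q9} → {q1, q2, q4, q5, q7}.
Read '0': {q1, q2, q4, q5, q7} → {q1, q2, q4, q5, q6, q7, q8, q9}.
Read '2': {q1, q2, q4, q5, q6, q7, q8, q9} → {q1, q2, q3, q4, q5, q7, q9}.
Read '2': {q1, q2, q3, q4, q5, q7, q9} → {q1, q2, q3, q4, q5, q7, q9}.
Read '0': {q1, q2, q3, q4, q5, q7, q9} → {q1, q2, q3, q4, q5, q6, q7, q8, q9}.
The final set {q1, q2, q3, q4, q5, q6, q7, q8, q9} contains the accepting state q6.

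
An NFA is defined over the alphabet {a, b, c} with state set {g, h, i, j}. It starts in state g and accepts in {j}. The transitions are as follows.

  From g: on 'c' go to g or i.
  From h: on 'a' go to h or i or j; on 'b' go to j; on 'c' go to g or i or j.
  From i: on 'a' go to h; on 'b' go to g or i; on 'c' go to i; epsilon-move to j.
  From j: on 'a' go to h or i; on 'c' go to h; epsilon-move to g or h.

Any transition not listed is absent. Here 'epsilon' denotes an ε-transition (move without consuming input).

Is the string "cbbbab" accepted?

Start in {g}.
Read 'c': g→{g, i}; union {g, i}; ε-closure = {g, h, i, j}.
Read 'b': g→∅, h→{j}, i→{g, i}, j→∅; union {g, i, j}; ε-closure = {g, h, i, j}.
Read 'b': g→∅, h→{j}, i→{g, i}, j→∅; union {g, i, j}; ε-closure = {g, h, i, j}.
Read 'b': g→∅, h→{j}, i→{g, i}, j→∅; union {g, i, j}; ε-closure = {g, h, i, j}.
Read 'a': g→∅, h→{h, i, j}, i→{h}, j→{h, i}; union {h, i, j}; ε-closure = {g, h, i, j}.
Read 'b': g→∅, h→{j}, i→{g, i}, j→∅; union {g, i, j}; ε-closure = {g, h, i, j}.
The final set {g, h, i, j} contains the accepting state j.

Yes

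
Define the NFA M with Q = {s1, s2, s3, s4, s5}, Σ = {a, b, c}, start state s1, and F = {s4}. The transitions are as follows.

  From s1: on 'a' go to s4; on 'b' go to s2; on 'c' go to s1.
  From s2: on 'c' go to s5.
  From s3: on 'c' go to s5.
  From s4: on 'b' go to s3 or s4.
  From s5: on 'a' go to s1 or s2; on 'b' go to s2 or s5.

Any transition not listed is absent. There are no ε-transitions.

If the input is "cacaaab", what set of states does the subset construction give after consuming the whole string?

∅

Start in {s1}.
Read 'c': {s1} → {s1}.
Read 'a': {s1} → {s4}.
Read 'c': {s4} → ∅.
The set is empty and remains empty for the remaining 4 symbols.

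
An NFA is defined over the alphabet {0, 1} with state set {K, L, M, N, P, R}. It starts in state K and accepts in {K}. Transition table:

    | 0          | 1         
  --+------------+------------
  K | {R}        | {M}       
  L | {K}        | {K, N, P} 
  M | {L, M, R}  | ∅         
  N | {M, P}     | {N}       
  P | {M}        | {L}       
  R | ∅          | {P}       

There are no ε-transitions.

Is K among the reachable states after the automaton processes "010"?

Start in {K}.
Read '0': {K} → {R}.
Read '1': {R} → {P}.
Read '0': {P} → {M}.
State K is not in {M}.

No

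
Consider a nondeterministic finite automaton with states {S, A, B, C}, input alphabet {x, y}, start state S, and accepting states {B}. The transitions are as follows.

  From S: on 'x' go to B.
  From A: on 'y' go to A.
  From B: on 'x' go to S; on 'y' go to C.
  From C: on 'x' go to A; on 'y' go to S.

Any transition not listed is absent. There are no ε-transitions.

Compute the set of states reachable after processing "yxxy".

∅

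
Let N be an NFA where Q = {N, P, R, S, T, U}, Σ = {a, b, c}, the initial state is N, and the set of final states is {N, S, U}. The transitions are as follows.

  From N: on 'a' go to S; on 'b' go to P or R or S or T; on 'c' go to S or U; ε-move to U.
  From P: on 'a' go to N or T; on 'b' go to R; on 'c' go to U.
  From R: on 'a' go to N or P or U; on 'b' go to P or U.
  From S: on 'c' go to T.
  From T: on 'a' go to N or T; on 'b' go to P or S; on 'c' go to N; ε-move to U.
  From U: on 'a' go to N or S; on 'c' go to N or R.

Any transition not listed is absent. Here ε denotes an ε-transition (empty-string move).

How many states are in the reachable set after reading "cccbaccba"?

5

Start: ε-closure({N}) = {N, U}.
Read 'c': N→{S, U}, U→{N, R}; now {N, R, S, U}.
Read 'c': N→{S, U}, R→∅, S→{T}, U→{N, R}; now {N, R, S, T, U}.
Read 'c': N→{S, U}, R→∅, S→{T}, T→{N}, U→{N, R}; now {N, R, S, T, U}.
Read 'b': N→{P, R, S, T}, R→{P, U}, S→∅, T→{P, S}, U→∅; now {P, R, S, T, U}.
Read 'a': P→{N, T}, R→{N, P, U}, S→∅, T→{N, T}, U→{N, S}; now {N, P, S, T, U}.
Read 'c': N→{S, U}, P→{U}, S→{T}, T→{N}, U→{N, R}; now {N, R, S, T, U}.
Read 'c': N→{S, U}, R→∅, S→{T}, T→{N}, U→{N, R}; now {N, R, S, T, U}.
Read 'b': N→{P, R, S, T}, R→{P, U}, S→∅, T→{P, S}, U→∅; now {P, R, S, T, U}.
Read 'a': P→{N, T}, R→{N, P, U}, S→∅, T→{N, T}, U→{N, S}; now {N, P, S, T, U}.
That set has 5 states.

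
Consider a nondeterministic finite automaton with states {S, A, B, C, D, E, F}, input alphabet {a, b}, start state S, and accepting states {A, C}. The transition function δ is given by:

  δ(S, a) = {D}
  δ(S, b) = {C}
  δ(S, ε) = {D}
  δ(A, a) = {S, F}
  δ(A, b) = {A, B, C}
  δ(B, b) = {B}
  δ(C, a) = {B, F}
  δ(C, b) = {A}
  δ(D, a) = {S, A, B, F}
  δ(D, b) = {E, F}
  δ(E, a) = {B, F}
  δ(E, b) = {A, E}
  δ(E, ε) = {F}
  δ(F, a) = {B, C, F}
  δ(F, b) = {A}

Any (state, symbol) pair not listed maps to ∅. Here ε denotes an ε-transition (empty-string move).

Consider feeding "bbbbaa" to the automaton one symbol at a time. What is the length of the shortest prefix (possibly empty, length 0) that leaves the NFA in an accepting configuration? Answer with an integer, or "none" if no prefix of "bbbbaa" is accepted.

1

Start: ε-closure({S}) = {S, D}.
Read 'b': S→{C}, D→{E, F}; now {C, E, F}.
None of the earlier sets intersect F, but {C, E, F} does.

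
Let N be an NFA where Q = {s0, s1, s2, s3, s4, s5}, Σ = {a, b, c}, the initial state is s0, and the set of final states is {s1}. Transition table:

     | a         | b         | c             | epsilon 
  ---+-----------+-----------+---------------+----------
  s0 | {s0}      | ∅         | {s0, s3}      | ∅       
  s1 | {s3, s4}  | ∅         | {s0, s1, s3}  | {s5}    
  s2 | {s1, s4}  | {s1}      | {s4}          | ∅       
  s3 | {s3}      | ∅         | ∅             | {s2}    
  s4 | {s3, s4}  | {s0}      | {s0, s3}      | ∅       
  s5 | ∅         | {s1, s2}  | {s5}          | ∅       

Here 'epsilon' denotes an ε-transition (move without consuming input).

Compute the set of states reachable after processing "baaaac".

Start in {s0}.
Read 'b': s0→∅; now ∅.
The set is empty and remains empty for the remaining 5 symbols.

∅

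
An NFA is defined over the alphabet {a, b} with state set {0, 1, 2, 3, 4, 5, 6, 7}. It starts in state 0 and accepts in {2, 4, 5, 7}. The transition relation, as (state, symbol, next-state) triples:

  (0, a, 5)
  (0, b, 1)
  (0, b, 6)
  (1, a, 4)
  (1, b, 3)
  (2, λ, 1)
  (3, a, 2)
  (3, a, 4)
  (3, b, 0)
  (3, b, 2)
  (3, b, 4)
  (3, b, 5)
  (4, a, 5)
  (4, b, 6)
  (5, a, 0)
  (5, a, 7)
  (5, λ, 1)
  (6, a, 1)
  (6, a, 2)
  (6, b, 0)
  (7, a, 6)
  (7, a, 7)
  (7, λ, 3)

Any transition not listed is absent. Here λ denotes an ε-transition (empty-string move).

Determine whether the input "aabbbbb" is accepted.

Start in {0}.
Read 'a': 0→{5}; union {5}; ε-closure = {1, 5}.
Read 'a': 1→{4}, 5→{0, 7}; union {0, 4, 7}; ε-closure = {0, 3, 4, 7}.
Read 'b': 0→{1, 6}, 3→{0, 2, 4, 5}, 4→{6}, 7→∅; now {0, 1, 2, 4, 5, 6}.
Read 'b': 0→{1, 6}, 1→{3}, 2→∅, 4→{6}, 5→∅, 6→{0}; now {0, 1, 3, 6}.
Read 'b': 0→{1, 6}, 1→{3}, 3→{0, 2, 4, 5}, 6→{0}; now {0, 1, 2, 3, 4, 5, 6}.
Read 'b': 0→{1, 6}, 1→{3}, 2→∅, 3→{0, 2, 4, 5}, 4→{6}, 5→∅, 6→{0}; now {0, 1, 2, 3, 4, 5, 6}.
Read 'b': 0→{1, 6}, 1→{3}, 2→∅, 3→{0, 2, 4, 5}, 4→{6}, 5→∅, 6→{0}; now {0, 1, 2, 3, 4, 5, 6}.
The final set {0, 1, 2, 3, 4, 5, 6} contains the accepting states 2, 4, 5.

Yes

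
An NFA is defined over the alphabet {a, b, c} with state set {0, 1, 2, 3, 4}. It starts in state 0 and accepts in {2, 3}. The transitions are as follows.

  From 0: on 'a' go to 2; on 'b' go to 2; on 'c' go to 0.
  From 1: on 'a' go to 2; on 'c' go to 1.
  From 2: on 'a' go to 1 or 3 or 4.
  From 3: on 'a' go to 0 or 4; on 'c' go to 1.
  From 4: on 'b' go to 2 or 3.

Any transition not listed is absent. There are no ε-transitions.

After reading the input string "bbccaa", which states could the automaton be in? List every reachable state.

Start in {0}.
Read 'b': {0} → {2}.
Read 'b': {2} → ∅.
The set is empty and remains empty for the remaining 4 symbols.

∅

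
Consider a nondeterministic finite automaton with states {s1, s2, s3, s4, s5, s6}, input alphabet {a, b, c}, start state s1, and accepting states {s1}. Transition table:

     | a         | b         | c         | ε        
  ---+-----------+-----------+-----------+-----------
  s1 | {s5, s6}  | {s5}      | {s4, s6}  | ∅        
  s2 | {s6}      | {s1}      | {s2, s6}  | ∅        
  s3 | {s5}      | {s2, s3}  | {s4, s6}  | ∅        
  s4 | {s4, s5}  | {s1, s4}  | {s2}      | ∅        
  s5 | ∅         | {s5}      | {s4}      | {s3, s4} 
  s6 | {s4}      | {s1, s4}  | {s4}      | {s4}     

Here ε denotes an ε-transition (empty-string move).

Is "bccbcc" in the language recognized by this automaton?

Start in {s1}.
Read 'b': s1→{s5}; union {s5}; ε-closure = {s3, s4, s5}.
Read 'c': s3→{s4, s6}, s4→{s2}, s5→{s4}; now {s2, s4, s6}.
Read 'c': s2→{s2, s6}, s4→{s2}, s6→{s4}; now {s2, s4, s6}.
Read 'b': s2→{s1}, s4→{s1, s4}, s6→{s1, s4}; now {s1, s4}.
Read 'c': s1→{s4, s6}, s4→{s2}; now {s2, s4, s6}.
Read 'c': s2→{s2, s6}, s4→{s2}, s6→{s4}; now {s2, s4, s6}.
The final set {s2, s4, s6} contains no accepting state.

No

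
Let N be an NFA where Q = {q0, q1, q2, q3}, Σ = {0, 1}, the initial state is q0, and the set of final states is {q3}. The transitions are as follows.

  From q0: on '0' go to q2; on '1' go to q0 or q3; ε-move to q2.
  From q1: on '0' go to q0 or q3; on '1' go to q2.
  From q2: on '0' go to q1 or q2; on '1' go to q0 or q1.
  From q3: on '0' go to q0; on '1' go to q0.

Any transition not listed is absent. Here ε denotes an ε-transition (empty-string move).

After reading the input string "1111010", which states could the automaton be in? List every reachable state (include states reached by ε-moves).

{q0, q1, q2, q3}

Start: ε-closure({q0}) = {q0, q2}.
Read '1': q0→{q0, q3}, q2→{q0, q1}; union {q0, q1, q3}; ε-closure = {q0, q1, q2, q3}.
Read '1': q0→{q0, q3}, q1→{q2}, q2→{q0, q1}, q3→{q0}; now {q0, q1, q2, q3}.
Read '1': q0→{q0, q3}, q1→{q2}, q2→{q0, q1}, q3→{q0}; now {q0, q1, q2, q3}.
Read '1': q0→{q0, q3}, q1→{q2}, q2→{q0, q1}, q3→{q0}; now {q0, q1, q2, q3}.
Read '0': q0→{q2}, q1→{q0, q3}, q2→{q1, q2}, q3→{q0}; now {q0, q1, q2, q3}.
Read '1': q0→{q0, q3}, q1→{q2}, q2→{q0, q1}, q3→{q0}; now {q0, q1, q2, q3}.
Read '0': q0→{q2}, q1→{q0, q3}, q2→{q1, q2}, q3→{q0}; now {q0, q1, q2, q3}.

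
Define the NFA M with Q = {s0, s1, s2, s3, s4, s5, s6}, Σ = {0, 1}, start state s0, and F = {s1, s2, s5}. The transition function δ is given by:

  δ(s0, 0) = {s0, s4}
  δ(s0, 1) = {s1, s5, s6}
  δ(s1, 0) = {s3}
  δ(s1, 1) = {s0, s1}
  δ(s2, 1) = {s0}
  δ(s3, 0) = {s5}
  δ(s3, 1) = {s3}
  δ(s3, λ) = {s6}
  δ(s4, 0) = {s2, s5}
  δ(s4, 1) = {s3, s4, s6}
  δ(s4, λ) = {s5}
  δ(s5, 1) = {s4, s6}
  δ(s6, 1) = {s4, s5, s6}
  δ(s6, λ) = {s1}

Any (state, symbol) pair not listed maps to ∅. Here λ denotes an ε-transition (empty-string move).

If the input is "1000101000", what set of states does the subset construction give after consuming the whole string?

Start in {s0}.
Read '1': {s0} → {s1, s5, s6}.
Read '0': {s1, s5, s6} → {s1, s3, s6}.
Read '0': {s1, s3, s6} → {s1, s3, s5, s6}.
Read '0': {s1, s3, s5, s6} → {s1, s3, s5, s6}.
Read '1': {s1, s3, s5, s6} → {s0, s1, s3, s4, s5, s6}.
Read '0': {s0, s1, s3, s4, s5, s6} → {s0, s1, s2, s3, s4, s5, s6}.
Read '1': {s0, s1, s2, s3, s4, s5, s6} → {s0, s1, s3, s4, s5, s6}.
Read '0': {s0, s1, s3, s4, s5, s6} → {s0, s1, s2, s3, s4, s5, s6}.
Read '0': {s0, s1, s2, s3, s4, s5, s6} → {s0, s1, s2, s3, s4, s5, s6}.
Read '0': {s0, s1, s2, s3, s4, s5, s6} → {s0, s1, s2, s3, s4, s5, s6}.

{s0, s1, s2, s3, s4, s5, s6}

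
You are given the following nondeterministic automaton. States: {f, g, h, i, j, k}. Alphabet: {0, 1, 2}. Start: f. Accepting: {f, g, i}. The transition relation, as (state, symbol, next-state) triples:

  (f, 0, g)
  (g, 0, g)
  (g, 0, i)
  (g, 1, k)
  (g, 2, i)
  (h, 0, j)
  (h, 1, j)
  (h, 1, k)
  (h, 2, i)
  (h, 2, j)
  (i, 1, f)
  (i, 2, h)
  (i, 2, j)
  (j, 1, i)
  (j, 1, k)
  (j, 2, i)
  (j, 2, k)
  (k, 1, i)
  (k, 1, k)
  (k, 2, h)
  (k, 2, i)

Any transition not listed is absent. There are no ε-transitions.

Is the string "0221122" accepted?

Yes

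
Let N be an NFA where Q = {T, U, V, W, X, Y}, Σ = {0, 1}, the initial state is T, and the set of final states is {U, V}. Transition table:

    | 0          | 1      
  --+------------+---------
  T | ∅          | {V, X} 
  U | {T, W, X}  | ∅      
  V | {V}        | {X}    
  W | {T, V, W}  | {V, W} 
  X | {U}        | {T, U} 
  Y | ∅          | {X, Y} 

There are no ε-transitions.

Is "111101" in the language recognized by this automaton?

Yes

Start in {T}.
Read '1': T→{V, X}; now {V, X}.
Read '1': V→{X}, X→{T, U}; now {T, U, X}.
Read '1': T→{V, X}, U→∅, X→{T, U}; now {T, U, V, X}.
Read '1': T→{V, X}, U→∅, V→{X}, X→{T, U}; now {T, U, V, X}.
Read '0': T→∅, U→{T, W, X}, V→{V}, X→{U}; now {T, U, V, W, X}.
Read '1': T→{V, X}, U→∅, V→{X}, W→{V, W}, X→{T, U}; now {T, U, V, W, X}.
The final set {T, U, V, W, X} contains the accepting states U, V.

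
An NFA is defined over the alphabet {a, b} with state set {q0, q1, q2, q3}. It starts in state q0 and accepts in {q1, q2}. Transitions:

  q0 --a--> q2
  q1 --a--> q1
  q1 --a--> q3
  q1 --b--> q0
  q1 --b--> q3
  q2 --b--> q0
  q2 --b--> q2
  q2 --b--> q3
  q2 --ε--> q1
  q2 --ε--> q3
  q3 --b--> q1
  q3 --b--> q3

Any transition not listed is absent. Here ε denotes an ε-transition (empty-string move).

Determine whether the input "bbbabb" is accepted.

Start in {q0}.
Read 'b': {q0} → ∅.
The set is empty and remains empty for the remaining 5 symbols.
The final set ∅ contains no accepting state.

No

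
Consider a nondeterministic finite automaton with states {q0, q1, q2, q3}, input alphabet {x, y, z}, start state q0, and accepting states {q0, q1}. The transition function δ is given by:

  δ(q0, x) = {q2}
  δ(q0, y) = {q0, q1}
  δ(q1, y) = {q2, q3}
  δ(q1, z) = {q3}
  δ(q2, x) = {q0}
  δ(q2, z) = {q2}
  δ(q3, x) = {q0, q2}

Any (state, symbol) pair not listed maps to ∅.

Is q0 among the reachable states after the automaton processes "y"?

Yes

Start in {q0}.
Read 'y': q0→{q0, q1}; now {q0, q1}.
State q0 is in {q0, q1}.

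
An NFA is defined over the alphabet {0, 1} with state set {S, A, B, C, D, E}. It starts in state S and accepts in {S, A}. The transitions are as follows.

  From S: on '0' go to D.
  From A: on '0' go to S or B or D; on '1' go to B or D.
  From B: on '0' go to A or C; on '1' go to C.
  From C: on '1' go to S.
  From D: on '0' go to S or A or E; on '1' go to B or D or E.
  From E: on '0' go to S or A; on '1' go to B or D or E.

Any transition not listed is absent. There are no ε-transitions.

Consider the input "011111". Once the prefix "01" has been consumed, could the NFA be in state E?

Start in {S}.
Read '0': S→{D}; now {D}.
Read '1': D→{B, D, E}; now {B, D, E}.
State E is in {B, D, E}.

Yes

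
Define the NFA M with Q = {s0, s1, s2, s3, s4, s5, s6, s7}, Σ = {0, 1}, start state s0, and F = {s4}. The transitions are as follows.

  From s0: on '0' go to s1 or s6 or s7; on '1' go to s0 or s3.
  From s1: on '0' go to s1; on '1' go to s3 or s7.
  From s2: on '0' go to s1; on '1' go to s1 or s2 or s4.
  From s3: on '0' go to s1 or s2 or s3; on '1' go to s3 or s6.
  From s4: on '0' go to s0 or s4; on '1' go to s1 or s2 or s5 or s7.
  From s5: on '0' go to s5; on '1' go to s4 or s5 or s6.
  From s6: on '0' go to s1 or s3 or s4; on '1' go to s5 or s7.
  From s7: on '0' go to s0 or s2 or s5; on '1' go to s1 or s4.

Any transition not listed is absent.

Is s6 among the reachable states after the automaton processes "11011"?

Yes

Start in {s0}.
Read '1': {s0} → {s0, s3}.
Read '1': {s0, s3} → {s0, s3, s6}.
Read '0': {s0, s3, s6} → {s1, s2, s3, s4, s6, s7}.
Read '1': {s1, s2, s3, s4, s6, s7} → {s1, s2, s3, s4, s5, s6, s7}.
Read '1': {s1, s2, s3, s4, s5, s6, s7} → {s1, s2, s3, s4, s5, s6, s7}.
State s6 is in {s1, s2, s3, s4, s5, s6, s7}.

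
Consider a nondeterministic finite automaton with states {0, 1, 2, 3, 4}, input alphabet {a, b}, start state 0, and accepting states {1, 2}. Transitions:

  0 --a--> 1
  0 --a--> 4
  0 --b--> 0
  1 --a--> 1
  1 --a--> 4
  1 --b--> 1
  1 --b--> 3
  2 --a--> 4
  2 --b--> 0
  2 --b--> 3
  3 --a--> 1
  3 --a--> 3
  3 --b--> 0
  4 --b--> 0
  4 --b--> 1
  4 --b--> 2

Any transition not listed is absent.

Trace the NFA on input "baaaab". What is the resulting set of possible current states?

{0, 1, 2, 3}

Start in {0}.
Read 'b': 0→{0}; now {0}.
Read 'a': 0→{1, 4}; now {1, 4}.
Read 'a': 1→{1, 4}, 4→∅; now {1, 4}.
Read 'a': 1→{1, 4}, 4→∅; now {1, 4}.
Read 'a': 1→{1, 4}, 4→∅; now {1, 4}.
Read 'b': 1→{1, 3}, 4→{0, 1, 2}; now {0, 1, 2, 3}.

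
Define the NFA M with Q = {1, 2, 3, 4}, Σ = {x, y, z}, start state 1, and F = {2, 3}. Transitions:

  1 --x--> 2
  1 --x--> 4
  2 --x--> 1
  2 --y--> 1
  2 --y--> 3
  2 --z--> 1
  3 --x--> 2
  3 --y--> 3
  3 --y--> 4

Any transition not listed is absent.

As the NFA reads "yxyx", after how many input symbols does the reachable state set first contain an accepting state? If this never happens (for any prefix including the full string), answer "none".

Start in {1}.
Read 'y': 1→∅; now ∅.
The set is empty and remains empty for the remaining 3 symbols.
No reachable set along the way intersects F.

none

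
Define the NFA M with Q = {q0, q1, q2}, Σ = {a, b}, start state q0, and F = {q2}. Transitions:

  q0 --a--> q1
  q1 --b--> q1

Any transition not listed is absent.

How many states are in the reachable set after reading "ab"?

1

Start in {q0}.
Read 'a': {q0} → {q1}.
Read 'b': {q1} → {q1}.
That set has 1 state.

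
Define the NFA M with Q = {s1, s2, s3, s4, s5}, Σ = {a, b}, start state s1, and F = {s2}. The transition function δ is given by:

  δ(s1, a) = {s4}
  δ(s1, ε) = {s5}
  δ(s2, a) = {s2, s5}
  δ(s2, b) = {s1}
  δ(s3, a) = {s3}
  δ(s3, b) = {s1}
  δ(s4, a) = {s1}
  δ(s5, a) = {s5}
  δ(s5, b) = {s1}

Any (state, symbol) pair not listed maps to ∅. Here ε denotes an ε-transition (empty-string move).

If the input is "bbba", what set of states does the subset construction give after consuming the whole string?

Start: ε-closure({s1}) = {s1, s5}.
Read 'b': s1→∅, s5→{s1}; union {s1}; ε-closure = {s1, s5}.
Read 'b': s1→∅, s5→{s1}; union {s1}; ε-closure = {s1, s5}.
Read 'b': s1→∅, s5→{s1}; union {s1}; ε-closure = {s1, s5}.
Read 'a': s1→{s4}, s5→{s5}; now {s4, s5}.

{s4, s5}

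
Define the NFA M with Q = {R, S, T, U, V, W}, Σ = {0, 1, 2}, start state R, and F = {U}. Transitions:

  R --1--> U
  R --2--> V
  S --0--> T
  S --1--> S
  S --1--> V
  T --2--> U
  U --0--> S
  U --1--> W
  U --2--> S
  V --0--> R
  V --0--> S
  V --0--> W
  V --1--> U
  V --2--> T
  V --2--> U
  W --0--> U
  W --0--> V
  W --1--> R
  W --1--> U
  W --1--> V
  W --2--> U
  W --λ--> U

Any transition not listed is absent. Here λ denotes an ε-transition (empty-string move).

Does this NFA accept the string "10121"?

Yes

Start in {R}.
Read '1': R→{U}; now {U}.
Read '0': U→{S}; now {S}.
Read '1': S→{S, V}; now {S, V}.
Read '2': S→∅, V→{T, U}; now {T, U}.
Read '1': T→∅, U→{W}; union {W}; ε-closure = {U, W}.
The final set {U, W} contains the accepting state U.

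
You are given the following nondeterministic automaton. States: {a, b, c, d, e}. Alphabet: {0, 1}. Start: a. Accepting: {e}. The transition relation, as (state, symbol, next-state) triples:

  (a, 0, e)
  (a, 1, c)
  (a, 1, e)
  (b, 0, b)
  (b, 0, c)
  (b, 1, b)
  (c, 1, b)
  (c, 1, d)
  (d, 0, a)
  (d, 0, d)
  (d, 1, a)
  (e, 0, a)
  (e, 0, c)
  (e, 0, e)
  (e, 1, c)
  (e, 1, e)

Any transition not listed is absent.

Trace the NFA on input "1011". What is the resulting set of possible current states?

Start in {a}.
Read '1': a→{c, e}; now {c, e}.
Read '0': c→∅, e→{a, c, e}; now {a, c, e}.
Read '1': a→{c, e}, c→{b, d}, e→{c, e}; now {b, c, d, e}.
Read '1': b→{b}, c→{b, d}, d→{a}, e→{c, e}; now {a, b, c, d, e}.

{a, b, c, d, e}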